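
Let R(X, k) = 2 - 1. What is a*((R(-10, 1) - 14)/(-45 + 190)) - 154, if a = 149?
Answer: -24267/145 ≈ -167.36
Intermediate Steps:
R(X, k) = 1
a*((R(-10, 1) - 14)/(-45 + 190)) - 154 = 149*((1 - 14)/(-45 + 190)) - 154 = 149*(-13/145) - 154 = -1937/145 - 154 = -24267/145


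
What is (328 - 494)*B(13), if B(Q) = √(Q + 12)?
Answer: -830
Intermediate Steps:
B(Q) = √(12 + Q)
(328 - 494)*B(13) = (328 - 494)*√(12 + 13) = -166*√25 = -166*5 = -830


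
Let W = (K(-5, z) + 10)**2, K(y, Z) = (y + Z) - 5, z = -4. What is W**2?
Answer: 256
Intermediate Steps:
K(y, Z) = -5 + Z + y (K(y, Z) = (Z + y) - 5 = -5 + Z + y)
W = 16 (W = ((-5 - 4 - 5) + 10)**2 = (-14 + 10)**2 = (-4)**2 = 16)
W**2 = 16**2 = 256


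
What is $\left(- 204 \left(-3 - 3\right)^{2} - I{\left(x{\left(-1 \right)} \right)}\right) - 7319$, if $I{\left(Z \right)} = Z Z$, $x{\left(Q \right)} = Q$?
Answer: $-14664$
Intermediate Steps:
$I{\left(Z \right)} = Z^{2}$
$\left(- 204 \left(-3 - 3\right)^{2} - I{\left(x{\left(-1 \right)} \right)}\right) - 7319 = \left(- 204 \left(-3 - 3\right)^{2} - \left(-1\right)^{2}\right) - 7319 = \left(- 204 \left(-6\right)^{2} - 1\right) - 7319 = \left(\left(-204\right) 36 - 1\right) - 7319 = \left(-7344 - 1\right) - 7319 = -7345 - 7319 = -14664$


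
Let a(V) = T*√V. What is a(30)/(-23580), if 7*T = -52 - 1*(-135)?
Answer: -83*√30/165060 ≈ -0.0027542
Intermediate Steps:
T = 83/7 (T = (-52 - 1*(-135))/7 = (-52 + 135)/7 = (⅐)*83 = 83/7 ≈ 11.857)
a(V) = 83*√V/7
a(30)/(-23580) = (83*√30/7)/(-23580) = (83*√30/7)*(-1/23580) = -83*√30/165060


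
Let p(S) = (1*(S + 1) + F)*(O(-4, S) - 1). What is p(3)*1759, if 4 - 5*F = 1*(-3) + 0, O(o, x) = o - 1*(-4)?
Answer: -47493/5 ≈ -9498.6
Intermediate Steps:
O(o, x) = 4 + o (O(o, x) = o + 4 = 4 + o)
F = 7/5 (F = ⅘ - (1*(-3) + 0)/5 = ⅘ - (-3 + 0)/5 = ⅘ - ⅕*(-3) = ⅘ + ⅗ = 7/5 ≈ 1.4000)
p(S) = -12/5 - S (p(S) = (1*(S + 1) + 7/5)*((4 - 4) - 1) = (1*(1 + S) + 7/5)*(0 - 1) = ((1 + S) + 7/5)*(-1) = (12/5 + S)*(-1) = -12/5 - S)
p(3)*1759 = (-12/5 - 1*3)*1759 = (-12/5 - 3)*1759 = -27/5*1759 = -47493/5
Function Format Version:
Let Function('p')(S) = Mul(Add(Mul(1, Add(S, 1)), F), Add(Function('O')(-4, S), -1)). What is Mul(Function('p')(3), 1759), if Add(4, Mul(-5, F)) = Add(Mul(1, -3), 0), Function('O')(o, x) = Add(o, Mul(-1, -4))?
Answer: Rational(-47493, 5) ≈ -9498.6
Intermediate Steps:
Function('O')(o, x) = Add(4, o) (Function('O')(o, x) = Add(o, 4) = Add(4, o))
F = Rational(7, 5) (F = Add(Rational(4, 5), Mul(Rational(-1, 5), Add(Mul(1, -3), 0))) = Add(Rational(4, 5), Mul(Rational(-1, 5), Add(-3, 0))) = Add(Rational(4, 5), Mul(Rational(-1, 5), -3)) = Add(Rational(4, 5), Rational(3, 5)) = Rational(7, 5) ≈ 1.4000)
Function('p')(S) = Add(Rational(-12, 5), Mul(-1, S)) (Function('p')(S) = Mul(Add(Mul(1, Add(S, 1)), Rational(7, 5)), Add(Add(4, -4), -1)) = Mul(Add(Mul(1, Add(1, S)), Rational(7, 5)), Add(0, -1)) = Mul(Add(Add(1, S), Rational(7, 5)), -1) = Mul(Add(Rational(12, 5), S), -1) = Add(Rational(-12, 5), Mul(-1, S)))
Mul(Function('p')(3), 1759) = Mul(Add(Rational(-12, 5), Mul(-1, 3)), 1759) = Mul(Add(Rational(-12, 5), -3), 1759) = Mul(Rational(-27, 5), 1759) = Rational(-47493, 5)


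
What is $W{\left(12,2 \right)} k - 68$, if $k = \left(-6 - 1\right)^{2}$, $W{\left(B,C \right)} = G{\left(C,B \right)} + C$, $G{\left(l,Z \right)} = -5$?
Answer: $-215$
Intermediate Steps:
$W{\left(B,C \right)} = -5 + C$
$k = 49$ ($k = \left(-7\right)^{2} = 49$)
$W{\left(12,2 \right)} k - 68 = \left(-5 + 2\right) 49 - 68 = \left(-3\right) 49 - 68 = -147 - 68 = -215$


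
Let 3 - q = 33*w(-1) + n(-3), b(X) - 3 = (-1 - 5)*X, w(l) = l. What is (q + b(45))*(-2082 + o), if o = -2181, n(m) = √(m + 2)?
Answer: 984753 + 4263*I ≈ 9.8475e+5 + 4263.0*I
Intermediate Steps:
n(m) = √(2 + m)
b(X) = 3 - 6*X (b(X) = 3 + (-1 - 5)*X = 3 - 6*X)
q = 36 - I (q = 3 - (33*(-1) + √(2 - 3)) = 3 - (-33 + √(-1)) = 3 - (-33 + I) = 3 + (33 - I) = 36 - I ≈ 36.0 - 1.0*I)
(q + b(45))*(-2082 + o) = ((36 - I) + (3 - 6*45))*(-2082 - 2181) = ((36 - I) + (3 - 270))*(-4263) = ((36 - I) - 267)*(-4263) = (-231 - I)*(-4263) = 984753 + 4263*I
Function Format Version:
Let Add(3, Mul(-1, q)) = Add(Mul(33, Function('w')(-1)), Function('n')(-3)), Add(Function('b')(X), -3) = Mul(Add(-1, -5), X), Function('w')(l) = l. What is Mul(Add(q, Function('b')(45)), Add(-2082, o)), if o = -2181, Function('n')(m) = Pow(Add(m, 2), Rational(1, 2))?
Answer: Add(984753, Mul(4263, I)) ≈ Add(9.8475e+5, Mul(4263.0, I))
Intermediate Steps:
Function('n')(m) = Pow(Add(2, m), Rational(1, 2))
Function('b')(X) = Add(3, Mul(-6, X)) (Function('b')(X) = Add(3, Mul(Add(-1, -5), X)) = Add(3, Mul(-6, X)))
q = Add(36, Mul(-1, I)) (q = Add(3, Mul(-1, Add(Mul(33, -1), Pow(Add(2, -3), Rational(1, 2))))) = Add(3, Mul(-1, Add(-33, Pow(-1, Rational(1, 2))))) = Add(3, Mul(-1, Add(-33, I))) = Add(3, Add(33, Mul(-1, I))) = Add(36, Mul(-1, I)) ≈ Add(36.000, Mul(-1.0000, I)))
Mul(Add(q, Function('b')(45)), Add(-2082, o)) = Mul(Add(Add(36, Mul(-1, I)), Add(3, Mul(-6, 45))), Add(-2082, -2181)) = Mul(Add(Add(36, Mul(-1, I)), Add(3, -270)), -4263) = Mul(Add(Add(36, Mul(-1, I)), -267), -4263) = Mul(Add(-231, Mul(-1, I)), -4263) = Add(984753, Mul(4263, I))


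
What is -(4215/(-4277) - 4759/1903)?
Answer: 28375388/8139131 ≈ 3.4863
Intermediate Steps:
-(4215/(-4277) - 4759/1903) = -(4215*(-1/4277) - 4759*1/1903) = -(-4215/4277 - 4759/1903) = -1*(-28375388/8139131) = 28375388/8139131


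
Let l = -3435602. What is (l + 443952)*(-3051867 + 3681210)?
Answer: -1882773985950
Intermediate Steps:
(l + 443952)*(-3051867 + 3681210) = (-3435602 + 443952)*(-3051867 + 3681210) = -2991650*629343 = -1882773985950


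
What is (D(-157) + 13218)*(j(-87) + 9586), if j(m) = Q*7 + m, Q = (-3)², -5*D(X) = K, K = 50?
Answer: 126294896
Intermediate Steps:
D(X) = -10 (D(X) = -⅕*50 = -10)
Q = 9
j(m) = 63 + m (j(m) = 9*7 + m = 63 + m)
(D(-157) + 13218)*(j(-87) + 9586) = (-10 + 13218)*((63 - 87) + 9586) = 13208*(-24 + 9586) = 13208*9562 = 126294896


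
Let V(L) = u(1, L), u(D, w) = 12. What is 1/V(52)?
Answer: 1/12 ≈ 0.083333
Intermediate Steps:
V(L) = 12
1/V(52) = 1/12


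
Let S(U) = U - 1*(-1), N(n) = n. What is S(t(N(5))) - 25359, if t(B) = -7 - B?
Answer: -25370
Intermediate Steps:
S(U) = 1 + U (S(U) = U + 1 = 1 + U)
S(t(N(5))) - 25359 = (1 + (-7 - 1*5)) - 25359 = (1 + (-7 - 5)) - 25359 = (1 - 12) - 25359 = -11 - 25359 = -25370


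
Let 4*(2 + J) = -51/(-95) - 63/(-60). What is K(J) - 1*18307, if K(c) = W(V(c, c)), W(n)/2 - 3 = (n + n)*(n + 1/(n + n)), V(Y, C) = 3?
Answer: -18263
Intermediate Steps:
J = -2437/1520 (J = -2 + (-51/(-95) - 63/(-60))/4 = -2 + (-51*(-1/95) - 63*(-1/60))/4 = -2 + (51/95 + 21/20)/4 = -2 + (¼)*(603/380) = -2 + 603/1520 = -2437/1520 ≈ -1.6033)
W(n) = 6 + 4*n*(n + 1/(2*n)) (W(n) = 6 + 2*((n + n)*(n + 1/(n + n))) = 6 + 2*((2*n)*(n + 1/(2*n))) = 6 + 2*(2*n*(n + 1/(2*n))) = 6 + 4*n*(n + 1/(2*n)))
K(c) = 44 (K(c) = 8 + 4*3² = 8 + 4*9 = 8 + 36 = 44)
K(J) - 1*18307 = 44 - 1*18307 = 44 - 18307 = -18263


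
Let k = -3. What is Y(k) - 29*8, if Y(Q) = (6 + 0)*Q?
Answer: -250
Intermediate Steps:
Y(Q) = 6*Q
Y(k) - 29*8 = 6*(-3) - 29*8 = -18 - 1*232 = -18 - 232 = -250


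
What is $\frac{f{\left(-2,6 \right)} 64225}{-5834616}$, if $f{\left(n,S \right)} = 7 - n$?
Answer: $- \frac{192675}{1944872} \approx -0.099068$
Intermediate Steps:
$\frac{f{\left(-2,6 \right)} 64225}{-5834616} = \frac{\left(7 - -2\right) 64225}{-5834616} = \left(7 + 2\right) 64225 \left(- \frac{1}{5834616}\right) = 9 \cdot 64225 \left(- \frac{1}{5834616}\right) = 578025 \left(- \frac{1}{5834616}\right) = - \frac{192675}{1944872}$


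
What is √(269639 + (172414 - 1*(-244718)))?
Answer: √686771 ≈ 828.72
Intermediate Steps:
√(269639 + (172414 - 1*(-244718))) = √(269639 + (172414 + 244718)) = √(269639 + 417132) = √686771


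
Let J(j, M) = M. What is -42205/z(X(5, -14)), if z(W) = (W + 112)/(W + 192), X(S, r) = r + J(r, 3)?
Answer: -7639105/101 ≈ -75635.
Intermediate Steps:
X(S, r) = 3 + r (X(S, r) = r + 3 = 3 + r)
z(W) = (112 + W)/(192 + W)
-42205/z(X(5, -14)) = -42205*(192 + (3 - 14))/(112 + (3 - 14)) = -42205*(192 - 11)/(112 - 11) = -42205/(101/181) = -42205/((1/181)*101) = -42205/101/181 = -42205*181/101 = -7639105/101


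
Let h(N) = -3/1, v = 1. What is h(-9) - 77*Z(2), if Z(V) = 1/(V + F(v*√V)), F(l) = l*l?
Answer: -89/4 ≈ -22.250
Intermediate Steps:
F(l) = l²
Z(V) = 1/(2*V) (Z(V) = 1/(V + (1*√V)²) = 1/(V + (√V)²) = 1/(V + V) = 1/(2*V))
h(N) = -3 (h(N) = -3*1 = -3)
h(-9) - 77*Z(2) = -3 - 77/(2*2) = -3 - 77*¼ = -3 - 77/4 = -89/4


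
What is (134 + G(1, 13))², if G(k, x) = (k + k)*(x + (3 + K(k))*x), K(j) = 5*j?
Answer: 135424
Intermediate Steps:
G(k, x) = 2*k*(x + x*(3 + 5*k)) (G(k, x) = (k + k)*(x + (3 + 5*k)*x) = (2*k)*(x + x*(3 + 5*k)) = 2*k*(x + x*(3 + 5*k)))
(134 + G(1, 13))² = (134 + 2*1*13*(4 + 5*1))² = (134 + 2*1*13*(4 + 5))² = (134 + 2*1*13*9)² = (134 + 234)² = 368² = 135424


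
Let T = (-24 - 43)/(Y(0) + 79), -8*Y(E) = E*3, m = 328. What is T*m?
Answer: -21976/79 ≈ -278.18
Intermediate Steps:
Y(E) = -3*E/8 (Y(E) = -E*3/8 = -3*E/8)
T = -67/79 (T = (-24 - 43)/(-3/8*0 + 79) = -67/(0 + 79) = -67/79 ≈ -0.84810)
T*m = -67/79*328 = -21976/79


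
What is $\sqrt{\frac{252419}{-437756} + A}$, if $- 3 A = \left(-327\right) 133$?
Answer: $\frac{\sqrt{694488546598407}}{218878} \approx 120.4$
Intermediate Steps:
$A = 14497$ ($A = - \frac{\left(-327\right) 133}{3} = \left(- \frac{1}{3}\right) \left(-43491\right) = 14497$)
$\sqrt{\frac{252419}{-437756} + A} = \sqrt{\frac{252419}{-437756} + 14497} = \sqrt{252419 \left(- \frac{1}{437756}\right) + 14497} = \sqrt{- \frac{252419}{437756} + 14497} = \sqrt{\frac{6345896313}{437756}} = \frac{\sqrt{694488546598407}}{218878}$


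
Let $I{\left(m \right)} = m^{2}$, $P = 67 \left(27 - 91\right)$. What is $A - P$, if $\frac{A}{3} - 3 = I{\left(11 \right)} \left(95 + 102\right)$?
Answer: $75808$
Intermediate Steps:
$P = -4288$ ($P = 67 \left(-64\right) = -4288$)
$A = 71520$ ($A = 9 + 3 \cdot 11^{2} \left(95 + 102\right) = 9 + 3 \cdot 121 \cdot 197 = 9 + 3 \cdot 23837 = 9 + 71511 = 71520$)
$A - P = 71520 - -4288 = 71520 + 4288 = 75808$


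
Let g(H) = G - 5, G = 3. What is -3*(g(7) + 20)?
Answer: -54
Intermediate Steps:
g(H) = -2 (g(H) = 3 - 5 = -2)
-3*(g(7) + 20) = -3*(-2 + 20) = -3*18 = -54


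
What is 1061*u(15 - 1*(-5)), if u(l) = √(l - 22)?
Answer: 1061*I*√2 ≈ 1500.5*I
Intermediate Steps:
u(l) = √(-22 + l)
1061*u(15 - 1*(-5)) = 1061*√(-22 + (15 - 1*(-5))) = 1061*√(-22 + (15 + 5)) = 1061*√(-22 + 20) = 1061*√(-2) = 1061*(I*√2) = 1061*I*√2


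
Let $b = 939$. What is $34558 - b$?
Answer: $33619$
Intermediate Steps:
$34558 - b = 34558 - 939 = 33619$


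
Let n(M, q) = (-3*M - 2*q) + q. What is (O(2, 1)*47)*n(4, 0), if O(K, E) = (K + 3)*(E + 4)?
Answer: -14100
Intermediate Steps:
n(M, q) = -q - 3*M
O(K, E) = (3 + K)*(4 + E)
(O(2, 1)*47)*n(4, 0) = ((12 + 3*1 + 4*2 + 1*2)*47)*(-1*0 - 3*4) = ((12 + 3 + 8 + 2)*47)*(0 - 12) = (25*47)*(-12) = 1175*(-12) = -14100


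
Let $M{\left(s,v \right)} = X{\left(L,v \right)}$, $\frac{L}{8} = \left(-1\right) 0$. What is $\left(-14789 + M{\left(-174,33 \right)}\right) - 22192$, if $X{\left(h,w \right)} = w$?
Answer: $-36948$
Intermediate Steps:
$L = 0$ ($L = 8 \left(\left(-1\right) 0\right) = 8 \cdot 0 = 0$)
$M{\left(s,v \right)} = v$
$\left(-14789 + M{\left(-174,33 \right)}\right) - 22192 = \left(-14789 + 33\right) - 22192 = -14756 - 22192 = -36948$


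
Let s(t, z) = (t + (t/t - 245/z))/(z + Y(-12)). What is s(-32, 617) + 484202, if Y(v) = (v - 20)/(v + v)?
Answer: 554186077954/1144535 ≈ 4.8420e+5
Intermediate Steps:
Y(v) = (-20 + v)/(2*v) (Y(v) = (-20 + v)/((2*v)) = (-20 + v)*(1/(2*v)) = (-20 + v)/(2*v))
s(t, z) = (1 + t - 245/z)/(4/3 + z) (s(t, z) = (t + (t/t - 245/z))/(z + (1/2)*(-20 - 12)/(-12)) = (t + (1 - 245/z))/(z + (1/2)*(-1/12)*(-32)) = (1 + t - 245/z)/(z + 4/3) = (1 + t - 245/z)/(4/3 + z))
s(-32, 617) + 484202 = 3*(-245 + 617 - 32*617)/(617*(4 + 3*617)) + 484202 = 3*(1/617)*(-245 + 617 - 19744)/(4 + 1851) + 484202 = 3*(1/617)*(-19372)/1855 + 484202 = 3*(1/617)*(1/1855)*(-19372) + 484202 = -58116/1144535 + 484202 = 554186077954/1144535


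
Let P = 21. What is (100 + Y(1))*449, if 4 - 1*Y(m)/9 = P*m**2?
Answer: -23797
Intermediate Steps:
Y(m) = 36 - 189*m**2
(100 + Y(1))*449 = (100 + (36 - 189*1**2))*449 = (100 + (36 - 189*1))*449 = (100 + (36 - 189))*449 = (100 - 153)*449 = -53*449 = -23797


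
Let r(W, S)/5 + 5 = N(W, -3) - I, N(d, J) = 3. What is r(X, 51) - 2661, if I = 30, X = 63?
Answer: -2821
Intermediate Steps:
r(W, S) = -160 (r(W, S) = -25 + 5*(3 - 1*30) = -25 + 5*(3 - 30) = -25 + 5*(-27) = -25 - 135 = -160)
r(X, 51) - 2661 = -160 - 2661 = -2821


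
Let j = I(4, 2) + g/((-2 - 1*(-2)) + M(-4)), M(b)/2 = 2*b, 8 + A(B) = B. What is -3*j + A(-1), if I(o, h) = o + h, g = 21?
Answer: -369/16 ≈ -23.063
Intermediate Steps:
A(B) = -8 + B
M(b) = 4*b (M(b) = 2*(2*b) = 4*b)
I(o, h) = h + o
j = 75/16 (j = (2 + 4) + 21/((-2 - 1*(-2)) + 4*(-4)) = 6 + 21/((-2 + 2) - 16) = 6 + 21/(0 - 16) = 6 + 21/(-16) = 6 + 21*(-1/16) = 6 - 21/16 = 75/16 ≈ 4.6875)
-3*j + A(-1) = -3*75/16 + (-8 - 1) = -225/16 - 9 = -369/16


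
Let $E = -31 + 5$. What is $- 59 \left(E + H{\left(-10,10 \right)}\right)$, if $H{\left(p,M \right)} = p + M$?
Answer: $1534$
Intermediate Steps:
$E = -26$
$H{\left(p,M \right)} = M + p$
$- 59 \left(E + H{\left(-10,10 \right)}\right) = - 59 \left(-26 + \left(10 - 10\right)\right) = - 59 \left(-26 + 0\right) = \left(-59\right) \left(-26\right) = 1534$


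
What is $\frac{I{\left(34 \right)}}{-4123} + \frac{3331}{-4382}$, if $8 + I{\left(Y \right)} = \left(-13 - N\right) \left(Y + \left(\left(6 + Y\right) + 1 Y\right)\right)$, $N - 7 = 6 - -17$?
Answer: $\frac{950193}{2580998} \approx 0.36815$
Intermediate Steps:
$N = 30$ ($N = 7 + \left(6 - -17\right) = 7 + \left(6 + 17\right) = 7 + 23 = 30$)
$I{\left(Y \right)} = -266 - 129 Y$ ($I{\left(Y \right)} = -8 + \left(-13 - 30\right) \left(Y + \left(\left(6 + Y\right) + 1 Y\right)\right) = -8 + \left(-13 - 30\right) \left(Y + \left(\left(6 + Y\right) + Y\right)\right) = -8 - 43 \left(Y + \left(6 + 2 Y\right)\right) = -8 - 43 \left(6 + 3 Y\right) = -8 - \left(258 + 129 Y\right) = -266 - 129 Y$)
$\frac{I{\left(34 \right)}}{-4123} + \frac{3331}{-4382} = \frac{-266 - 4386}{-4123} + \frac{3331}{-4382} = \left(-266 - 4386\right) \left(- \frac{1}{4123}\right) + 3331 \left(- \frac{1}{4382}\right) = \left(-4652\right) \left(- \frac{1}{4123}\right) - \frac{3331}{4382} = \frac{4652}{4123} - \frac{3331}{4382} = \frac{950193}{2580998}$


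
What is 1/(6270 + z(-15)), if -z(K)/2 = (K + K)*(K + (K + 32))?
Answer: 1/6390 ≈ 0.00015649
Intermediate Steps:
z(K) = -4*K*(32 + 2*K) (z(K) = -2*(K + K)*(K + (K + 32)) = -2*2*K*(K + (32 + K)) = -2*2*K*(32 + 2*K) = -4*K*(32 + 2*K))
1/(6270 + z(-15)) = 1/(6270 - 8*(-15)*(16 - 15)) = 1/(6270 - 8*(-15)*1) = 1/(6270 + 120) = 1/6390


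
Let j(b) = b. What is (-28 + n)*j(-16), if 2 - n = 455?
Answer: 7696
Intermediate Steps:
n = -453 (n = 2 - 1*455 = 2 - 455 = -453)
(-28 + n)*j(-16) = (-28 - 453)*(-16) = -481*(-16) = 7696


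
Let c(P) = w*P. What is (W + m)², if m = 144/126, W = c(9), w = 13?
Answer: 683929/49 ≈ 13958.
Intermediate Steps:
c(P) = 13*P
W = 117 (W = 13*9 = 117)
m = 8/7 (m = 144*(1/126) = 8/7 ≈ 1.1429)
(W + m)² = (117 + 8/7)² = (827/7)² = 683929/49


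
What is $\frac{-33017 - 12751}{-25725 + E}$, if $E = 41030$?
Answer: $- \frac{45768}{15305} \approx -2.9904$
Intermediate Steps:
$\frac{-33017 - 12751}{-25725 + E} = \frac{-33017 - 12751}{-25725 + 41030} = - \frac{45768}{15305}$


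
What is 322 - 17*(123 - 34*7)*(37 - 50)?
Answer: -25093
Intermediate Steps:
322 - 17*(123 - 34*7)*(37 - 50) = 322 - 17*(123 - 238)*(-13) = 322 - (-1955)*(-13) = 322 - 17*1495 = 322 - 25415 = -25093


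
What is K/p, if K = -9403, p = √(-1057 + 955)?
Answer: 9403*I*√102/102 ≈ 931.04*I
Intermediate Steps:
p = I*√102 (p = √(-102) = I*√102 ≈ 10.1*I)
K/p = -9403*(-I*√102/102) = -(-9403)*I*√102/102 = 9403*I*√102/102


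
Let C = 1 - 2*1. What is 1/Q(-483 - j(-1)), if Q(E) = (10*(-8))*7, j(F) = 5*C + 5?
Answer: -1/560 ≈ -0.0017857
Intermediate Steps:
C = -1 (C = 1 - 2 = -1)
j(F) = 0 (j(F) = 5*(-1) + 5 = -5 + 5 = 0)
Q(E) = -560 (Q(E) = -80*7 = -560)
1/Q(-483 - j(-1)) = 1/(-560) = -1/560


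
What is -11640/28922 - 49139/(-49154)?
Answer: 424522799/710815994 ≈ 0.59723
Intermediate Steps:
-11640/28922 - 49139/(-49154) = -11640*1/28922 - 49139*(-1/49154) = -5820/14461 + 49139/49154 = 424522799/710815994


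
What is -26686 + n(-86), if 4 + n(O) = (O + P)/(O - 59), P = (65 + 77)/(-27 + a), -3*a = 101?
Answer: -352166511/13195 ≈ -26689.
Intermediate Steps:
a = -101/3 (a = -⅓*101 = -101/3 ≈ -33.667)
P = -213/91 (P = (65 + 77)/(-27 - 101/3) = 142/(-182/3) = 142*(-3/182) = -213/91 ≈ -2.3407)
n(O) = -4 + (-213/91 + O)/(-59 + O) (n(O) = -4 + (O - 213/91)/(O - 59) = -4 + (-213/91 + O)/(-59 + O))
-26686 + n(-86) = -26686 + (21263 - 273*(-86))/(91*(-59 - 86)) = -26686 + (1/91)*(21263 + 23478)/(-145) = -26686 + (1/91)*(-1/145)*44741 = -26686 - 44741/13195 = -352166511/13195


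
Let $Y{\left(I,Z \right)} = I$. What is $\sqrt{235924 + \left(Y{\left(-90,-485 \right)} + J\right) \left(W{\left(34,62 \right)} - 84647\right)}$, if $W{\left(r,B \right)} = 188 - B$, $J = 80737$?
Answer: $i \sqrt{6816129163} \approx 82560.0 i$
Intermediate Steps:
$\sqrt{235924 + \left(Y{\left(-90,-485 \right)} + J\right) \left(W{\left(34,62 \right)} - 84647\right)} = \sqrt{235924 + \left(-90 + 80737\right) \left(\left(188 - 62\right) - 84647\right)} = \sqrt{235924 + 80647 \left(\left(188 - 62\right) - 84647\right)} = \sqrt{235924 + 80647 \left(126 - 84647\right)} = \sqrt{235924 + 80647 \left(-84521\right)} = \sqrt{235924 - 6816365087} = \sqrt{-6816129163} = i \sqrt{6816129163}$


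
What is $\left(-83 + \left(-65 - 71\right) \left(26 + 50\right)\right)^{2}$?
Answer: $108555561$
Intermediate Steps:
$\left(-83 + \left(-65 - 71\right) \left(26 + 50\right)\right)^{2} = \left(-83 - 10336\right)^{2} = \left(-10419\right)^{2} = 108555561$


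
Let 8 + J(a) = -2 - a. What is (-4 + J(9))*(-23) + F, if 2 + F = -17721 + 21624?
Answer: 4430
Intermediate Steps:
J(a) = -10 - a (J(a) = -8 + (-2 - a) = -10 - a)
F = 3901 (F = -2 + (-17721 + 21624) = -2 + 3903 = 3901)
(-4 + J(9))*(-23) + F = (-4 + (-10 - 1*9))*(-23) + 3901 = (-4 + (-10 - 9))*(-23) + 3901 = (-4 - 19)*(-23) + 3901 = -23*(-23) + 3901 = 529 + 3901 = 4430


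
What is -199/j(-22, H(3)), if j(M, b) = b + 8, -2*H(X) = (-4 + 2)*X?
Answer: -199/11 ≈ -18.091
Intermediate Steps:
H(X) = X (H(X) = -(-4 + 2)*X/2 = -(-1)*X = X)
j(M, b) = 8 + b
-199/j(-22, H(3)) = -199/(8 + 3) = -199/11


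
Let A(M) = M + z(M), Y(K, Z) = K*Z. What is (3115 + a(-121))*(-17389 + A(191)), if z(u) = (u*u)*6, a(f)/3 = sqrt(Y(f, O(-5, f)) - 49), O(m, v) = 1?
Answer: 628258120 + 605064*I*sqrt(170) ≈ 6.2826e+8 + 7.8891e+6*I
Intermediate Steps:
a(f) = 3*sqrt(-49 + f) (a(f) = 3*sqrt(f*1 - 49) = 3*sqrt(f - 49) = 3*sqrt(-49 + f))
z(u) = 6*u**2 (z(u) = u**2*6 = 6*u**2)
A(M) = M + 6*M**2
(3115 + a(-121))*(-17389 + A(191)) = (3115 + 3*sqrt(-49 - 121))*(-17389 + 191*(1 + 6*191)) = (3115 + 3*sqrt(-170))*(-17389 + 191*(1 + 1146)) = (3115 + 3*(I*sqrt(170)))*(-17389 + 191*1147) = (3115 + 3*I*sqrt(170))*(-17389 + 219077) = (3115 + 3*I*sqrt(170))*201688 = 628258120 + 605064*I*sqrt(170)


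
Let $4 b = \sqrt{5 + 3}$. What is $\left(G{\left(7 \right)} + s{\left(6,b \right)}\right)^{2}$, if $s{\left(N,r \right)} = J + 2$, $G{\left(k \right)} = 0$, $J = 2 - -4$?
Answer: $64$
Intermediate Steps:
$b = \frac{\sqrt{2}}{2}$ ($b = \frac{\sqrt{5 + 3}}{4} = \frac{\sqrt{8}}{4} = \frac{2 \sqrt{2}}{4} = \frac{\sqrt{2}}{2} \approx 0.70711$)
$J = 6$ ($J = 2 + 4 = 6$)
$s{\left(N,r \right)} = 8$ ($s{\left(N,r \right)} = 6 + 2 = 8$)
$\left(G{\left(7 \right)} + s{\left(6,b \right)}\right)^{2} = \left(0 + 8\right)^{2} = 8^{2} = 64$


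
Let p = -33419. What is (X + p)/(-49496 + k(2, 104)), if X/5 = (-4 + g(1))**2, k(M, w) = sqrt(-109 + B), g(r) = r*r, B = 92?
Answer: 150170864/222714003 + 3034*I*sqrt(17)/222714003 ≈ 0.67428 + 5.6168e-5*I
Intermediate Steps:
g(r) = r**2
k(M, w) = I*sqrt(17) (k(M, w) = sqrt(-109 + 92) = sqrt(-17) = I*sqrt(17))
X = 45 (X = 5*(-4 + 1**2)**2 = 5*(-4 + 1)**2 = 5*(-3)**2 = 5*9 = 45)
(X + p)/(-49496 + k(2, 104)) = (45 - 33419)/(-49496 + I*sqrt(17)) = -33374/(-49496 + I*sqrt(17))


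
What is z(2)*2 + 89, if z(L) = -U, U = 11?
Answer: 67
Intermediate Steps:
z(L) = -11 (z(L) = -1*11 = -11)
z(2)*2 + 89 = -11*2 + 89 = -22 + 89 = 67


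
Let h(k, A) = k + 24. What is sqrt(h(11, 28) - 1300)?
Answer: I*sqrt(1265) ≈ 35.567*I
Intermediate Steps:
h(k, A) = 24 + k
sqrt(h(11, 28) - 1300) = sqrt((24 + 11) - 1300) = sqrt(35 - 1300) = sqrt(-1265) = I*sqrt(1265)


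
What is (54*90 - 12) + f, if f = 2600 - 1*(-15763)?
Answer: 23211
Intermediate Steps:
f = 18363 (f = 2600 + 15763 = 18363)
(54*90 - 12) + f = (54*90 - 12) + 18363 = (4860 - 12) + 18363 = 4848 + 18363 = 23211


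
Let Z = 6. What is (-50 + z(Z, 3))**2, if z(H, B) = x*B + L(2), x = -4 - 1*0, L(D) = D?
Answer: 3600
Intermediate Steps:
x = -4 (x = -4 + 0 = -4)
z(H, B) = 2 - 4*B (z(H, B) = -4*B + 2 = 2 - 4*B)
(-50 + z(Z, 3))**2 = (-50 + (2 - 4*3))**2 = (-50 + (2 - 12))**2 = (-50 - 10)**2 = (-60)**2 = 3600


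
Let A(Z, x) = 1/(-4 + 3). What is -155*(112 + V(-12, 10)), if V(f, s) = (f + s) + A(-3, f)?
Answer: -16895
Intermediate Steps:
A(Z, x) = -1 (A(Z, x) = 1/(-1) = -1)
V(f, s) = -1 + f + s (V(f, s) = (f + s) - 1 = -1 + f + s)
-155*(112 + V(-12, 10)) = -155*(112 + (-1 - 12 + 10)) = -155*(112 - 3) = -155*109 = -16895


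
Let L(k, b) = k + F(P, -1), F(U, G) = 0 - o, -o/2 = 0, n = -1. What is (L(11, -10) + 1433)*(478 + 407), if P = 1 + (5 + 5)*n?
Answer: 1277940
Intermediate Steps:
o = 0 (o = -2*0 = 0)
P = -9 (P = 1 + (5 + 5)*(-1) = 1 + 10*(-1) = 1 - 10 = -9)
F(U, G) = 0 (F(U, G) = 0 - 1*0 = 0 + 0 = 0)
L(k, b) = k (L(k, b) = k + 0 = k)
(L(11, -10) + 1433)*(478 + 407) = (11 + 1433)*(478 + 407) = 1444*885 = 1277940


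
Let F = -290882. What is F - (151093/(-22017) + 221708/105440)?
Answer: -168815877006619/580368120 ≈ -2.9088e+5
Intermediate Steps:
F - (151093/(-22017) + 221708/105440) = -290882 - (151093/(-22017) + 221708/105440) = -290882 - (151093*(-1/22017) + 221708*(1/105440)) = -290882 - (-151093/22017 + 55427/26360) = -290882 - 1*(-2762475221/580368120) = -290882 + 2762475221/580368120 = -168815877006619/580368120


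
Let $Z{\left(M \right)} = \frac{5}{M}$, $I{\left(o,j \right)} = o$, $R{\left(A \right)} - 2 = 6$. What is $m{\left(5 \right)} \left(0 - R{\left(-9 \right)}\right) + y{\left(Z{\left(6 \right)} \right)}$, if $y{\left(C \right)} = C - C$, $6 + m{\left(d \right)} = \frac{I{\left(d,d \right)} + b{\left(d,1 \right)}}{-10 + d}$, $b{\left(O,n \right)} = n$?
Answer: $\frac{288}{5} \approx 57.6$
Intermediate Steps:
$R{\left(A \right)} = 8$ ($R{\left(A \right)} = 2 + 6 = 8$)
$m{\left(d \right)} = -6 + \frac{1 + d}{-10 + d}$ ($m{\left(d \right)} = -6 + \frac{d + 1}{-10 + d} = -6 + \frac{1 + d}{-10 + d}$)
$y{\left(C \right)} = 0$
$m{\left(5 \right)} \left(0 - R{\left(-9 \right)}\right) + y{\left(Z{\left(6 \right)} \right)} = \frac{61 - 25}{-10 + 5} \left(0 - 8\right) + 0 = \frac{61 - 25}{-5} \left(0 - 8\right) + 0 = \left(- \frac{1}{5}\right) 36 \left(-8\right) + 0 = \left(- \frac{36}{5}\right) \left(-8\right) + 0 = \frac{288}{5} + 0 = \frac{288}{5}$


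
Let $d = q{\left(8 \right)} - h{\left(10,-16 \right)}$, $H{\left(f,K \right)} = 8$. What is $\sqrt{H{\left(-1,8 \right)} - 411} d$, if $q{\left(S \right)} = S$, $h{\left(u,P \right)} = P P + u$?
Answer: $- 258 i \sqrt{403} \approx - 5179.3 i$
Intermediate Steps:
$h{\left(u,P \right)} = u + P^{2}$ ($h{\left(u,P \right)} = P^{2} + u = u + P^{2}$)
$d = -258$ ($d = 8 - \left(10 + \left(-16\right)^{2}\right) = 8 - \left(10 + 256\right) = 8 - 266 = -258$)
$\sqrt{H{\left(-1,8 \right)} - 411} d = \sqrt{8 - 411} \left(-258\right) = \sqrt{-403} \left(-258\right) = i \sqrt{403} \left(-258\right) = - 258 i \sqrt{403}$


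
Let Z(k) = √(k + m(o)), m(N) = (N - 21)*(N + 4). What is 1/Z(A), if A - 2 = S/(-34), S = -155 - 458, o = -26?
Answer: √1218458/35837 ≈ 0.030802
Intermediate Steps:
m(N) = (-21 + N)*(4 + N)
S = -613
A = 681/34 (A = 2 - 613/(-34) = 2 - 613*(-1/34) = 2 + 613/34 = 681/34 ≈ 20.029)
Z(k) = √(1034 + k) (Z(k) = √(k + (-84 + (-26)² - 17*(-26))) = √(k + (-84 + 676 + 442)) = √(k + 1034) = √(1034 + k))
1/Z(A) = 1/(√(1034 + 681/34)) = 1/(√(35837/34)) = 1/(√1218458/34) = √1218458/35837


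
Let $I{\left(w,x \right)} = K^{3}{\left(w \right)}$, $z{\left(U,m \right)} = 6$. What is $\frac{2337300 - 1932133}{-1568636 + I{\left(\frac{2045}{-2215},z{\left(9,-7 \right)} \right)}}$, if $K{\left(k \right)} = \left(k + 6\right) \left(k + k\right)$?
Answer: $- \frac{3062361266691043228583}{11862399477195411448932} \approx -0.25816$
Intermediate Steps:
$K{\left(k \right)} = 2 k \left(6 + k\right)$ ($K{\left(k \right)} = \left(6 + k\right) 2 k = 2 k \left(6 + k\right)$)
$I{\left(w,x \right)} = 8 w^{3} \left(6 + w\right)^{3}$ ($I{\left(w,x \right)} = \left(2 w \left(6 + w\right)\right)^{3} = 8 w^{3} \left(6 + w\right)^{3}$)
$\frac{2337300 - 1932133}{-1568636 + I{\left(\frac{2045}{-2215},z{\left(9,-7 \right)} \right)}} = \frac{2337300 - 1932133}{-1568636 + 8 \left(\frac{2045}{-2215}\right)^{3} \left(6 + \frac{2045}{-2215}\right)^{3}} = \frac{405167}{-1568636 + 8 \left(2045 \left(- \frac{1}{2215}\right)\right)^{3} \left(6 + 2045 \left(- \frac{1}{2215}\right)\right)^{3}} = \frac{405167}{-1568636 + 8 \left(- \frac{409}{443}\right)^{3} \left(6 - \frac{409}{443}\right)^{3}} = \frac{405167}{-1568636 + 8 \left(- \frac{68417929}{86938307}\right) \left(\frac{2249}{443}\right)^{3}} = \frac{405167}{-1568636 + 8 \left(- \frac{68417929}{86938307}\right) \frac{11375444249}{86938307}} = \frac{405167}{-1568636 - \frac{6226274695772322568}{7558269224026249}} = \frac{405167}{- \frac{11862399477195411448932}{7558269224026249}} = 405167 \left(- \frac{7558269224026249}{11862399477195411448932}\right) = - \frac{3062361266691043228583}{11862399477195411448932}$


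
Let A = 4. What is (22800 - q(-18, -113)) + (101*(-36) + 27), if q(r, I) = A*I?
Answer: 19643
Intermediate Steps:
q(r, I) = 4*I
(22800 - q(-18, -113)) + (101*(-36) + 27) = (22800 - 4*(-113)) + (101*(-36) + 27) = (22800 - 1*(-452)) + (-3636 + 27) = (22800 + 452) - 3609 = 23252 - 3609 = 19643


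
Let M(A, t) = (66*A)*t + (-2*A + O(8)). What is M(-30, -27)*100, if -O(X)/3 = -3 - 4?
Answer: 5354100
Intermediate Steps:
O(X) = 21 (O(X) = -3*(-3 - 4) = -3*(-7) = 21)
M(A, t) = 21 - 2*A + 66*A*t (M(A, t) = (66*A)*t + (-2*A + 21) = 66*A*t + (21 - 2*A) = 21 - 2*A + 66*A*t)
M(-30, -27)*100 = (21 - 2*(-30) + 66*(-30)*(-27))*100 = (21 + 60 + 53460)*100 = 53541*100 = 5354100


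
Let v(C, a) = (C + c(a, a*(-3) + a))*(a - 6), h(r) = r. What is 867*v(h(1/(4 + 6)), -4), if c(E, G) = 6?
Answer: -52887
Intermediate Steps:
v(C, a) = (-6 + a)*(6 + C) (v(C, a) = (C + 6)*(a - 6) = (6 + C)*(-6 + a) = (-6 + a)*(6 + C))
867*v(h(1/(4 + 6)), -4) = 867*(-36 - 6/(4 + 6) + 6*(-4) - 4/(4 + 6)) = 867*(-36 - 6/10 - 24 - 4/10) = 867*(-36 - 6*1/10 - 24 + (1/10)*(-4)) = 867*(-36 - 3/5 - 24 - 2/5) = 867*(-61) = -52887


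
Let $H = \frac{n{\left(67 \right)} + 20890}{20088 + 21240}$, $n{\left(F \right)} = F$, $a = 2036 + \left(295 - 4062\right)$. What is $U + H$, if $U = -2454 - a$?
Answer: $- \frac{29859187}{41328} \approx -722.49$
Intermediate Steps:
$a = -1731$ ($a = 2036 + \left(295 - 4062\right) = 2036 - 3767 = -1731$)
$H = \frac{20957}{41328}$ ($H = \frac{67 + 20890}{20088 + 21240} = \frac{20957}{41328} \approx 0.50709$)
$U = -723$ ($U = -2454 - -1731 = -2454 + 1731 = -723$)
$U + H = -723 + \frac{20957}{41328} = - \frac{29859187}{41328}$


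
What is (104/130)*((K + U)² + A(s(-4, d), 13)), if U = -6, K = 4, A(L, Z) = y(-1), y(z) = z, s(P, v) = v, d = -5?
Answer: 12/5 ≈ 2.4000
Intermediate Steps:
A(L, Z) = -1
(104/130)*((K + U)² + A(s(-4, d), 13)) = (104/130)*((4 - 6)² - 1) = (104*(1/130))*((-2)² - 1) = 4*(4 - 1)/5 = (⅘)*3 = 12/5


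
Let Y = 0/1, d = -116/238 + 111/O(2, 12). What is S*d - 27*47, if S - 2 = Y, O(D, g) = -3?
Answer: -159933/119 ≈ -1344.0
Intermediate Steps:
d = -4461/119 (d = -116/238 + 111/(-3) = -116*1/238 + 111*(-1/3) = -58/119 - 37 = -4461/119 ≈ -37.487)
Y = 0 (Y = 0*1 = 0)
S = 2 (S = 2 + 0 = 2)
S*d - 27*47 = 2*(-4461/119) - 27*47 = -8922/119 - 1269 = -159933/119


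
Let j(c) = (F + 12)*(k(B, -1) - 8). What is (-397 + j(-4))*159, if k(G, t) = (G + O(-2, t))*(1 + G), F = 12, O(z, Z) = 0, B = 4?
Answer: -17331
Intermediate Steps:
k(G, t) = G*(1 + G) (k(G, t) = (G + 0)*(1 + G) = G*(1 + G))
j(c) = 288 (j(c) = (12 + 12)*(4*(1 + 4) - 8) = 24*(4*5 - 8) = 24*(20 - 8) = 24*12 = 288)
(-397 + j(-4))*159 = (-397 + 288)*159 = -109*159 = -17331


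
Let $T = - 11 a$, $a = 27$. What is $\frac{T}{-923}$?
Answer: $\frac{297}{923} \approx 0.32178$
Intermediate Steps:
$T = -297$ ($T = \left(-11\right) 27 = -297$)
$\frac{T}{-923} = - \frac{297}{-923} = \left(-297\right) \left(- \frac{1}{923}\right) = \frac{297}{923}$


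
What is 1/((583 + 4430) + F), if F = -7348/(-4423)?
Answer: 4423/22179847 ≈ 0.00019942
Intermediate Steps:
F = 7348/4423 (F = -7348*(-1/4423) = 7348/4423 ≈ 1.6613)
1/((583 + 4430) + F) = 1/((583 + 4430) + 7348/4423) = 1/(5013 + 7348/4423) = 1/(22179847/4423) = 4423/22179847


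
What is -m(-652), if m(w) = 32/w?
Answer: 8/163 ≈ 0.049080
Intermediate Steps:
-m(-652) = -32/(-652) = -32*(-1)/652 = -1*(-8/163) = 8/163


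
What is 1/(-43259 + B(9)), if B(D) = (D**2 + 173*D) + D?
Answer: -1/41612 ≈ -2.4032e-5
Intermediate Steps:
B(D) = D**2 + 174*D
1/(-43259 + B(9)) = 1/(-43259 + 9*(174 + 9)) = 1/(-43259 + 9*183) = 1/(-43259 + 1647) = 1/(-41612) = -1/41612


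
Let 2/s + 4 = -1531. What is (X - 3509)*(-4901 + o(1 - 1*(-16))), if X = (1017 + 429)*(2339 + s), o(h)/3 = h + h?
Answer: -24888950919817/1535 ≈ -1.6214e+10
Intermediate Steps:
s = -2/1535 (s = 2/(-4 - 1531) = 2/(-1535) = 2*(-1/1535) = -2/1535 ≈ -0.0013029)
o(h) = 6*h (o(h) = 3*(h + h) = 3*(2*h) = 6*h)
X = 5191664898/1535 (X = (1017 + 429)*(2339 - 2/1535) = 1446*(3590363/1535) = 5191664898/1535 ≈ 3.3822e+6)
(X - 3509)*(-4901 + o(1 - 1*(-16))) = (5191664898/1535 - 3509)*(-4901 + 6*(1 - 1*(-16))) = 5186278583*(-4901 + 6*(1 + 16))/1535 = 5186278583*(-4901 + 6*17)/1535 = 5186278583*(-4901 + 102)/1535 = (5186278583/1535)*(-4799) = -24888950919817/1535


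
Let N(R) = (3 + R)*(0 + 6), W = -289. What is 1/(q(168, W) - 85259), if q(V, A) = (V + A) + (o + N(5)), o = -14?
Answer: -1/85346 ≈ -1.1717e-5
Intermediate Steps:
N(R) = 18 + 6*R (N(R) = (3 + R)*6 = 18 + 6*R)
q(V, A) = 34 + A + V (q(V, A) = (V + A) + (-14 + (18 + 6*5)) = (A + V) + (-14 + (18 + 30)) = (A + V) + (-14 + 48) = (A + V) + 34 = 34 + A + V)
1/(q(168, W) - 85259) = 1/((34 - 289 + 168) - 85259) = 1/(-87 - 85259) = 1/(-85346) = -1/85346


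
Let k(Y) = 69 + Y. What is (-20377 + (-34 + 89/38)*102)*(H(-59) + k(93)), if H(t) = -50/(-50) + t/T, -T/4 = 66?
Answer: -4831750739/1254 ≈ -3.8531e+6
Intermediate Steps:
T = -264 (T = -4*66 = -264)
H(t) = 1 - t/264 (H(t) = -50/(-50) + t/(-264) = -50*(-1/50) + t*(-1/264) = 1 - t/264)
(-20377 + (-34 + 89/38)*102)*(H(-59) + k(93)) = (-20377 + (-34 + 89/38)*102)*((1 - 1/264*(-59)) + (69 + 93)) = (-20377 + (-34 + 89*(1/38))*102)*((1 + 59/264) + 162) = (-20377 + (-34 + 89/38)*102)*(323/264 + 162) = (-20377 - 1203/38*102)*(43091/264) = (-20377 - 61353/19)*(43091/264) = -448516/19*43091/264 = -4831750739/1254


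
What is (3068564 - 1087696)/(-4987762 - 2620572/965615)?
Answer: -956377926910/2408130212101 ≈ -0.39715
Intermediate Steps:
(3068564 - 1087696)/(-4987762 - 2620572/965615) = 1980868/(-4987762 - 2620572*1/965615) = 1980868/(-4987762 - 2620572/965615) = 1980868/(-4816260424202/965615) = 1980868*(-965615/4816260424202) = -956377926910/2408130212101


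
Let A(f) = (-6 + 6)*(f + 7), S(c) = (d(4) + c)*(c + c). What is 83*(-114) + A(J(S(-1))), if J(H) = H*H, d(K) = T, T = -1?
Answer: -9462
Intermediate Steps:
d(K) = -1
S(c) = 2*c*(-1 + c) (S(c) = (-1 + c)*(c + c) = (-1 + c)*(2*c) = 2*c*(-1 + c))
J(H) = H²
A(f) = 0 (A(f) = 0*(7 + f) = 0)
83*(-114) + A(J(S(-1))) = 83*(-114) + 0 = -9462 + 0 = -9462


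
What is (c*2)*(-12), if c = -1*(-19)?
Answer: -456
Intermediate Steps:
c = 19
(c*2)*(-12) = (19*2)*(-12) = 38*(-12) = -456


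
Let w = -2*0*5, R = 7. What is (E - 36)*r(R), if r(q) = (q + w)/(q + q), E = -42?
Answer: -39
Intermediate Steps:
w = 0 (w = 0*5 = 0)
r(q) = 1/2 (r(q) = (q + 0)/(q + q) = q/((2*q)) = q*(1/(2*q)) = 1/2)
(E - 36)*r(R) = (-42 - 36)*(1/2) = -78*1/2 = -39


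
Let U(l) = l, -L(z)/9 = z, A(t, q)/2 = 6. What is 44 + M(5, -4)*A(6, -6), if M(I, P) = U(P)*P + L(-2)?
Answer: 452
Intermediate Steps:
A(t, q) = 12 (A(t, q) = 2*6 = 12)
L(z) = -9*z
M(I, P) = 18 + P² (M(I, P) = P*P - 9*(-2) = P² + 18 = 18 + P²)
44 + M(5, -4)*A(6, -6) = 44 + (18 + (-4)²)*12 = 44 + (18 + 16)*12 = 44 + 34*12 = 44 + 408 = 452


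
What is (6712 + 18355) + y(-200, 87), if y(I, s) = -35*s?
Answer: 22022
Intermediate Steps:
(6712 + 18355) + y(-200, 87) = (6712 + 18355) - 35*87 = 25067 - 3045 = 22022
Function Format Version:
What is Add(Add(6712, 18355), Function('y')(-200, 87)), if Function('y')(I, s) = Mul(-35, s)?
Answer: 22022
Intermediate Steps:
Add(Add(6712, 18355), Function('y')(-200, 87)) = Add(Add(6712, 18355), Mul(-35, 87)) = Add(25067, -3045) = 22022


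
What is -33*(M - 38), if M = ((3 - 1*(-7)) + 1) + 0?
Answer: 891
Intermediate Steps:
M = 11 (M = ((3 + 7) + 1) + 0 = (10 + 1) + 0 = 11 + 0 = 11)
-33*(M - 38) = -33*(11 - 38) = -33*(-27) = 891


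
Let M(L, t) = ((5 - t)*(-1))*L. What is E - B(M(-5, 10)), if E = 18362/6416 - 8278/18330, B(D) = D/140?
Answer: 532813321/205809240 ≈ 2.5889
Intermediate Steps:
M(L, t) = L*(-5 + t) (M(L, t) = (-5 + t)*L = L*(-5 + t))
B(D) = D/140 (B(D) = D*(1/140) = D/140)
E = 70865953/29401320 (E = 18362*(1/6416) - 8278*1/18330 = 9181/3208 - 4139/9165 = 70865953/29401320 ≈ 2.4103)
E - B(M(-5, 10)) = 70865953/29401320 - (-5*(-5 + 10))/140 = 70865953/29401320 - (-5*5)/140 = 70865953/29401320 - (-25)/140 = 70865953/29401320 - 1*(-5/28) = 70865953/29401320 + 5/28 = 532813321/205809240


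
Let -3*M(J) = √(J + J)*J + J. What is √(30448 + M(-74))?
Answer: √(274254 + 444*I*√37)/3 ≈ 174.57 + 0.85951*I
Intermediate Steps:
M(J) = -J/3 - √2*J^(3/2)/3 (M(J) = -(√(J + J)*J + J)/3 = -(√(2*J)*J + J)/3 = -((√2*√J)*J + J)/3 = -(√2*J^(3/2) + J)/3 = -(J + √2*J^(3/2))/3 = -J/3 - √2*J^(3/2)/3)
√(30448 + M(-74)) = √(30448 + (-⅓*(-74) - √2*(-74)^(3/2)/3)) = √(30448 + (74/3 - √2*(-74*I*√74)/3)) = √(30448 + (74/3 + 148*I*√37/3)) = √(91418/3 + 148*I*√37/3)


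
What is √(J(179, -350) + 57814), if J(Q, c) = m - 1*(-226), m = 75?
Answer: √58115 ≈ 241.07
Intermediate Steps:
J(Q, c) = 301 (J(Q, c) = 75 - 1*(-226) = 75 + 226 = 301)
√(J(179, -350) + 57814) = √(301 + 57814) = √58115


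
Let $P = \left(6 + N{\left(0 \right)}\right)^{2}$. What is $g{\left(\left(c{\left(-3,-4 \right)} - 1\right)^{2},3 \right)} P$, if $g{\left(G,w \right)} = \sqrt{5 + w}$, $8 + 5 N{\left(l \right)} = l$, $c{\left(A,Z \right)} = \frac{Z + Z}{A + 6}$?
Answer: $\frac{968 \sqrt{2}}{25} \approx 54.758$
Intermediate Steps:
$c{\left(A,Z \right)} = \frac{2 Z}{6 + A}$
$N{\left(l \right)} = - \frac{8}{5} + \frac{l}{5}$
$P = \frac{484}{25}$ ($P = \left(6 + \left(- \frac{8}{5} + \frac{1}{5} \cdot 0\right)\right)^{2} = \left(6 + \left(- \frac{8}{5} + 0\right)\right)^{2} = \left(6 - \frac{8}{5}\right)^{2} = \left(\frac{22}{5}\right)^{2} = \frac{484}{25} \approx 19.36$)
$g{\left(\left(c{\left(-3,-4 \right)} - 1\right)^{2},3 \right)} P = \sqrt{5 + 3} \cdot \frac{484}{25} = \sqrt{8} \cdot \frac{484}{25} = 2 \sqrt{2} \cdot \frac{484}{25} = \frac{968 \sqrt{2}}{25}$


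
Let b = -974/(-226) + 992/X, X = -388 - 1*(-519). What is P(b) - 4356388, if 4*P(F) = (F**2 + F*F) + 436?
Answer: -1909141519535973/438257618 ≈ -4.3562e+6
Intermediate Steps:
X = 131 (X = -388 + 519 = 131)
b = 175893/14803 (b = -974/(-226) + 992/131 = -974*(-1/226) + 992*(1/131) = 487/113 + 992/131 = 175893/14803 ≈ 11.882)
P(F) = 109 + F**2/2 (P(F) = ((F**2 + F*F) + 436)/4 = ((F**2 + F**2) + 436)/4 = (2*F**2 + 436)/4 = (436 + 2*F**2)/4 = 109 + F**2/2)
P(b) - 4356388 = (109 + (175893/14803)**2/2) - 4356388 = (109 + (1/2)*(30938347449/219128809)) - 4356388 = (109 + 30938347449/438257618) - 4356388 = 78708427811/438257618 - 4356388 = -1909141519535973/438257618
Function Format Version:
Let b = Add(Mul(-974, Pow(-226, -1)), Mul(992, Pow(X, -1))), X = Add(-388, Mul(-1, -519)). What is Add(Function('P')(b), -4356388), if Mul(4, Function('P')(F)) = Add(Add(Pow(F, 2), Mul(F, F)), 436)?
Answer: Rational(-1909141519535973, 438257618) ≈ -4.3562e+6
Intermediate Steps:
X = 131 (X = Add(-388, 519) = 131)
b = Rational(175893, 14803) (b = Add(Mul(-974, Pow(-226, -1)), Mul(992, Pow(131, -1))) = Add(Mul(-974, Rational(-1, 226)), Mul(992, Rational(1, 131))) = Add(Rational(487, 113), Rational(992, 131)) = Rational(175893, 14803) ≈ 11.882)
Function('P')(F) = Add(109, Mul(Rational(1, 2), Pow(F, 2))) (Function('P')(F) = Mul(Rational(1, 4), Add(Add(Pow(F, 2), Mul(F, F)), 436)) = Mul(Rational(1, 4), Add(Add(Pow(F, 2), Pow(F, 2)), 436)) = Mul(Rational(1, 4), Add(Mul(2, Pow(F, 2)), 436)) = Mul(Rational(1, 4), Add(436, Mul(2, Pow(F, 2)))) = Add(109, Mul(Rational(1, 2), Pow(F, 2))))
Add(Function('P')(b), -4356388) = Add(Add(109, Mul(Rational(1, 2), Pow(Rational(175893, 14803), 2))), -4356388) = Add(Add(109, Mul(Rational(1, 2), Rational(30938347449, 219128809))), -4356388) = Add(Add(109, Rational(30938347449, 438257618)), -4356388) = Add(Rational(78708427811, 438257618), -4356388) = Rational(-1909141519535973, 438257618)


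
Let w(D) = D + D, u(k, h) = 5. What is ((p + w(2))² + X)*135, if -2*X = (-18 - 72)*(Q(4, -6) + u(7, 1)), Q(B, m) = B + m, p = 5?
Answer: 29160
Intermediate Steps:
w(D) = 2*D
X = 135 (X = -(-18 - 72)*((4 - 6) + 5)/2 = -(-45)*(-2 + 5) = -(-45)*3 = -½*(-270) = 135)
((p + w(2))² + X)*135 = ((5 + 2*2)² + 135)*135 = ((5 + 4)² + 135)*135 = (9² + 135)*135 = (81 + 135)*135 = 216*135 = 29160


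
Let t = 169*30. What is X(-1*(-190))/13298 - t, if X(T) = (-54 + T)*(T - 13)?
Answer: -33698394/6649 ≈ -5068.2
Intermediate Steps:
X(T) = (-54 + T)*(-13 + T)
t = 5070
X(-1*(-190))/13298 - t = (702 + (-1*(-190))**2 - (-67)*(-190))/13298 - 1*5070 = (702 + 190**2 - 67*190)*(1/13298) - 5070 = (702 + 36100 - 12730)*(1/13298) - 5070 = 24072*(1/13298) - 5070 = 12036/6649 - 5070 = -33698394/6649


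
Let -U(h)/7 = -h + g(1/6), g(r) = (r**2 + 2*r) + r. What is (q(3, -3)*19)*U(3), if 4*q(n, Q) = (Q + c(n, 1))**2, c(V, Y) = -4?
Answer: 580013/144 ≈ 4027.9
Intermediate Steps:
g(r) = r**2 + 3*r
q(n, Q) = (-4 + Q)**2/4 (q(n, Q) = (Q - 4)**2/4 = (-4 + Q)**2/4)
U(h) = -133/36 + 7*h (U(h) = -7*(-h + (1/6)*(3 + 1/6)) = -7*(-h + (1*(1/6))*(3 + 1*(1/6))) = -7*(-h + (3 + 1/6)/6) = -7*(-h + (1/6)*(19/6)) = -7*(-h + 19/36) = -7*(19/36 - h) = -133/36 + 7*h)
(q(3, -3)*19)*U(3) = (((-4 - 3)**2/4)*19)*(-133/36 + 7*3) = (((1/4)*(-7)**2)*19)*(-133/36 + 21) = (((1/4)*49)*19)*(623/36) = ((49/4)*19)*(623/36) = (931/4)*(623/36) = 580013/144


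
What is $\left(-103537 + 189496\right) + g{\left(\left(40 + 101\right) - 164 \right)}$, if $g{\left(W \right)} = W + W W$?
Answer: $86465$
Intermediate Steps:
$g{\left(W \right)} = W + W^{2}$
$\left(-103537 + 189496\right) + g{\left(\left(40 + 101\right) - 164 \right)} = \left(-103537 + 189496\right) + \left(\left(40 + 101\right) - 164\right) \left(1 + \left(\left(40 + 101\right) - 164\right)\right) = 85959 + \left(141 - 164\right) \left(1 + \left(141 - 164\right)\right) = 85959 - 23 \left(1 - 23\right) = 85959 - -506 = 85959 + 506 = 86465$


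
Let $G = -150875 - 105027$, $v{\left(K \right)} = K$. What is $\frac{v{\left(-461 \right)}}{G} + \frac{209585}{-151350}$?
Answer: $- \frac{2678172416}{1936538385} \approx -1.383$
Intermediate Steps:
$G = -255902$ ($G = -150875 - 105027 = -255902$)
$\frac{v{\left(-461 \right)}}{G} + \frac{209585}{-151350} = - \frac{461}{-255902} + \frac{209585}{-151350} = \left(-461\right) \left(- \frac{1}{255902}\right) + 209585 \left(- \frac{1}{151350}\right) = \frac{461}{255902} - \frac{41917}{30270} = - \frac{2678172416}{1936538385}$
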